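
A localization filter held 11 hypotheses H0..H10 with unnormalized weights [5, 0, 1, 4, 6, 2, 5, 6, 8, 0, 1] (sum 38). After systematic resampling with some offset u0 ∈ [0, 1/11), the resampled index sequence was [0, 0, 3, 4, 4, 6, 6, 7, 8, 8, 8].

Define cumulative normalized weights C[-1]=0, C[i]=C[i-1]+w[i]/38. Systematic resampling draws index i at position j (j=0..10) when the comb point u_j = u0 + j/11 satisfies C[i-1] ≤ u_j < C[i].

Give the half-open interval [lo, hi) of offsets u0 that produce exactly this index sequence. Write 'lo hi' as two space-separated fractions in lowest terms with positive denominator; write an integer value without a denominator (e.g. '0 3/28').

C = [5/38, 5/38, 3/19, 5/19, 8/19, 9/19, 23/38, 29/38, 37/38, 37/38, 1]
j=0 picked index 0: u0 ∈ [0, 5/38)
j=1 picked index 0: u0 ∈ [-1/11, 17/418)
j=2 picked index 3: u0 ∈ [-5/209, 17/209)
j=3 picked index 4: u0 ∈ [-2/209, 31/209)
j=4 picked index 4: u0 ∈ [-21/209, 12/209)
j=5 picked index 6: u0 ∈ [4/209, 63/418)
j=6 picked index 6: u0 ∈ [-15/209, 25/418)
j=7 picked index 7: u0 ∈ [-13/418, 53/418)
j=8 picked index 8: u0 ∈ [15/418, 103/418)
j=9 picked index 8: u0 ∈ [-23/418, 65/418)
j=10 picked index 8: u0 ∈ [-61/418, 27/418)
intersection: [15/418, 17/418)

15/418 17/418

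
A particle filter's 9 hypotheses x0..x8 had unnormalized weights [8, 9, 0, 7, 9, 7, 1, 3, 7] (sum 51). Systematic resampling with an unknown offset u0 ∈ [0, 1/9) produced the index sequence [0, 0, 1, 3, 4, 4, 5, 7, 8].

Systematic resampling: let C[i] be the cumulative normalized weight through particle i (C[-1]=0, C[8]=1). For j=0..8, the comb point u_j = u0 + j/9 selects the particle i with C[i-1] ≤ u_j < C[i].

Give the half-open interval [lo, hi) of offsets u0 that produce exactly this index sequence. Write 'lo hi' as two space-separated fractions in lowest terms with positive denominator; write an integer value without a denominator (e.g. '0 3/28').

4/153 7/153

C = [8/51, 1/3, 1/3, 8/17, 11/17, 40/51, 41/51, 44/51, 1]
j=0 picked index 0: u0 ∈ [0, 8/51)
j=1 picked index 0: u0 ∈ [-1/9, 7/153)
j=2 picked index 1: u0 ∈ [-10/153, 1/9)
j=3 picked index 3: u0 ∈ [0, 7/51)
j=4 picked index 4: u0 ∈ [4/153, 31/153)
j=5 picked index 4: u0 ∈ [-13/153, 14/153)
j=6 picked index 5: u0 ∈ [-1/51, 2/17)
j=7 picked index 7: u0 ∈ [4/153, 13/153)
j=8 picked index 8: u0 ∈ [-4/153, 1/9)
intersection: [4/153, 7/153)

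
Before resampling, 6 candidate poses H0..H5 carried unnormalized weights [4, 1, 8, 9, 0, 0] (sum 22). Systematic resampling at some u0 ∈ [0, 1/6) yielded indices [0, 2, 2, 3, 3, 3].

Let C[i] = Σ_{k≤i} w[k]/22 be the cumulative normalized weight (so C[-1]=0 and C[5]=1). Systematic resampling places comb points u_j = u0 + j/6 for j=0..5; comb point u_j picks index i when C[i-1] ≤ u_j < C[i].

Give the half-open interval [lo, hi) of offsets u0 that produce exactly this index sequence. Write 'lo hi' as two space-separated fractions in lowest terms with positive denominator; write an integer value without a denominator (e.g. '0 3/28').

1/11 1/6

C = [2/11, 5/22, 13/22, 1, 1, 1]
j=0 picked index 0: u0 ∈ [0, 2/11)
j=1 picked index 2: u0 ∈ [2/33, 14/33)
j=2 picked index 2: u0 ∈ [-7/66, 17/66)
j=3 picked index 3: u0 ∈ [1/11, 1/2)
j=4 picked index 3: u0 ∈ [-5/66, 1/3)
j=5 picked index 3: u0 ∈ [-8/33, 1/6)
intersection: [1/11, 1/6)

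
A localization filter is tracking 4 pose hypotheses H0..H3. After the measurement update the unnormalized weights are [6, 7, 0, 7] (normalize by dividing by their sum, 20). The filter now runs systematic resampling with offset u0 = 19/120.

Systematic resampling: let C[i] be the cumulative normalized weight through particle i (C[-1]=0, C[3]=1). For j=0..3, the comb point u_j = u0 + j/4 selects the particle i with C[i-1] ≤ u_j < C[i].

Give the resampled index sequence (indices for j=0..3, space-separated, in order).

0 1 3 3

C = [3/10, 13/20, 13/20, 1]
j=0: u_0=19/120 ∈ [0, 3/10) → index 0
j=1: u_1=49/120 ∈ [3/10, 13/20) → index 1
j=2: u_2=79/120 ∈ [13/20, 1) → index 3
j=3: u_3=109/120 ∈ [13/20, 1) → index 3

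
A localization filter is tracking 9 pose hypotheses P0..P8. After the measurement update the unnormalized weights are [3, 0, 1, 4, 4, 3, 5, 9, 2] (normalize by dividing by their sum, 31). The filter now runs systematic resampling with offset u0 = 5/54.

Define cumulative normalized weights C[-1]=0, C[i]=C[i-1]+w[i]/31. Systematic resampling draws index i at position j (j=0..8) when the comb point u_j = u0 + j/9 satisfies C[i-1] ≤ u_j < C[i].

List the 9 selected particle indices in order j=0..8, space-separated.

C = [3/31, 3/31, 4/31, 8/31, 12/31, 15/31, 20/31, 29/31, 1]
j=0: u_0=5/54 ∈ [0, 3/31) → index 0
j=1: u_1=11/54 ∈ [4/31, 8/31) → index 3
j=2: u_2=17/54 ∈ [8/31, 12/31) → index 4
j=3: u_3=23/54 ∈ [12/31, 15/31) → index 5
j=4: u_4=29/54 ∈ [15/31, 20/31) → index 6
j=5: u_5=35/54 ∈ [20/31, 29/31) → index 7
j=6: u_6=41/54 ∈ [20/31, 29/31) → index 7
j=7: u_7=47/54 ∈ [20/31, 29/31) → index 7
j=8: u_8=53/54 ∈ [29/31, 1) → index 8

0 3 4 5 6 7 7 7 8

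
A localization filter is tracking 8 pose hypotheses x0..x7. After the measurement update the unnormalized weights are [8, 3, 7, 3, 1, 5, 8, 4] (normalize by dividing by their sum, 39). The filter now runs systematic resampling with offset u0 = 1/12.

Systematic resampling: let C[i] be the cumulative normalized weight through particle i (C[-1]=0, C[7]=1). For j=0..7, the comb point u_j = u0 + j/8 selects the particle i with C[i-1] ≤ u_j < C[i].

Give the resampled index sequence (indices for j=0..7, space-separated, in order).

0 1 2 2 5 6 6 7

C = [8/39, 11/39, 6/13, 7/13, 22/39, 9/13, 35/39, 1]
j=0: u_0=1/12 ∈ [0, 8/39) → index 0
j=1: u_1=5/24 ∈ [8/39, 11/39) → index 1
j=2: u_2=1/3 ∈ [11/39, 6/13) → index 2
j=3: u_3=11/24 ∈ [11/39, 6/13) → index 2
j=4: u_4=7/12 ∈ [22/39, 9/13) → index 5
j=5: u_5=17/24 ∈ [9/13, 35/39) → index 6
j=6: u_6=5/6 ∈ [9/13, 35/39) → index 6
j=7: u_7=23/24 ∈ [35/39, 1) → index 7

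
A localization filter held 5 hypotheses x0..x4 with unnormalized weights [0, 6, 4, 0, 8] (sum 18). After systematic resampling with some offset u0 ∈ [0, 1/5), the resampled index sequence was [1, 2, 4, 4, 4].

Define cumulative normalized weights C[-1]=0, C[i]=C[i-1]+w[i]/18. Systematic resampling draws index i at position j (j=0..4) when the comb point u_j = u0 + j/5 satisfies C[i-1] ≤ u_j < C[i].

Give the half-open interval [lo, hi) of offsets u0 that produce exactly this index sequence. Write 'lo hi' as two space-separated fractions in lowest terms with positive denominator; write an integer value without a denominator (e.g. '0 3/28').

C = [0, 1/3, 5/9, 5/9, 1]
j=0 picked index 1: u0 ∈ [0, 1/3)
j=1 picked index 2: u0 ∈ [2/15, 16/45)
j=2 picked index 4: u0 ∈ [7/45, 3/5)
j=3 picked index 4: u0 ∈ [-2/45, 2/5)
j=4 picked index 4: u0 ∈ [-11/45, 1/5)
intersection: [7/45, 1/5)

7/45 1/5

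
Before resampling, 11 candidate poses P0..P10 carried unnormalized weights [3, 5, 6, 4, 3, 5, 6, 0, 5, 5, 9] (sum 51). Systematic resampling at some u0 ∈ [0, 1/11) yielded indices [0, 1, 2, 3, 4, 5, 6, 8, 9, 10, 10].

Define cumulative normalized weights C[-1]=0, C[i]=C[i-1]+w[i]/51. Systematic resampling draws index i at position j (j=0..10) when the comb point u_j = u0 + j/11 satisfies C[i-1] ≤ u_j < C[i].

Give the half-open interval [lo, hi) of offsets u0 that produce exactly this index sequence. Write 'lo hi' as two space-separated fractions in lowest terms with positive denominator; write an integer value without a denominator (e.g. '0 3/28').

C = [1/17, 8/51, 14/51, 6/17, 7/17, 26/51, 32/51, 32/51, 37/51, 14/17, 1]
j=0 picked index 0: u0 ∈ [0, 1/17)
j=1 picked index 1: u0 ∈ [-6/187, 37/561)
j=2 picked index 2: u0 ∈ [-14/561, 52/561)
j=3 picked index 3: u0 ∈ [1/561, 15/187)
j=4 picked index 4: u0 ∈ [-2/187, 9/187)
j=5 picked index 5: u0 ∈ [-8/187, 31/561)
j=6 picked index 6: u0 ∈ [-20/561, 46/561)
j=7 picked index 8: u0 ∈ [-5/561, 50/561)
j=8 picked index 9: u0 ∈ [-1/561, 18/187)
j=9 picked index 10: u0 ∈ [1/187, 2/11)
j=10 picked index 10: u0 ∈ [-16/187, 1/11)
intersection: [1/187, 9/187)

1/187 9/187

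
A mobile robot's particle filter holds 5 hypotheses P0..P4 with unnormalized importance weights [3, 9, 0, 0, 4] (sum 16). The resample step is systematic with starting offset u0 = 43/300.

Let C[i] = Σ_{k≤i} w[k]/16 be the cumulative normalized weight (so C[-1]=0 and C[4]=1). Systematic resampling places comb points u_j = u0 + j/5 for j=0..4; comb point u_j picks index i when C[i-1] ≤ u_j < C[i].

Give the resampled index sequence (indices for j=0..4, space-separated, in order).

0 1 1 1 4

C = [3/16, 3/4, 3/4, 3/4, 1]
j=0: u_0=43/300 ∈ [0, 3/16) → index 0
j=1: u_1=103/300 ∈ [3/16, 3/4) → index 1
j=2: u_2=163/300 ∈ [3/16, 3/4) → index 1
j=3: u_3=223/300 ∈ [3/16, 3/4) → index 1
j=4: u_4=283/300 ∈ [3/4, 1) → index 4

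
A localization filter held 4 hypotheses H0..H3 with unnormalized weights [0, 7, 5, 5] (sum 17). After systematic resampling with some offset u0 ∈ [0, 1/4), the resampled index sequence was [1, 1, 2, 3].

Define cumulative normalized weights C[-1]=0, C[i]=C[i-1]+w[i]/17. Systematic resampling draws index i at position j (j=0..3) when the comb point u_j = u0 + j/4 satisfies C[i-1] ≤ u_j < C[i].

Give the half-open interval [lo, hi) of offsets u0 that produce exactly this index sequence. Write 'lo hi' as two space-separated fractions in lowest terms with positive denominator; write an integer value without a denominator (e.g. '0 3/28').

C = [0, 7/17, 12/17, 1]
j=0 picked index 1: u0 ∈ [0, 7/17)
j=1 picked index 1: u0 ∈ [-1/4, 11/68)
j=2 picked index 2: u0 ∈ [-3/34, 7/34)
j=3 picked index 3: u0 ∈ [-3/68, 1/4)
intersection: [0, 11/68)

0 11/68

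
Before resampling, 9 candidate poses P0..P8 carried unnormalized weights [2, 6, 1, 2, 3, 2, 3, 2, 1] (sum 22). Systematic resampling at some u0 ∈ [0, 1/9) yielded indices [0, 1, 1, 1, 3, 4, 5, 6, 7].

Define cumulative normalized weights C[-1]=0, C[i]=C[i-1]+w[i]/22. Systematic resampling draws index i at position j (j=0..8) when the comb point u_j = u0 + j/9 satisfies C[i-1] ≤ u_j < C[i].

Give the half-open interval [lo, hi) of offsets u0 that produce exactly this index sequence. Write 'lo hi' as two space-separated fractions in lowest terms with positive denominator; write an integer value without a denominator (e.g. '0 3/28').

C = [1/11, 4/11, 9/22, 1/2, 7/11, 8/11, 19/22, 21/22, 1]
j=0 picked index 0: u0 ∈ [0, 1/11)
j=1 picked index 1: u0 ∈ [-2/99, 25/99)
j=2 picked index 1: u0 ∈ [-13/99, 14/99)
j=3 picked index 1: u0 ∈ [-8/33, 1/33)
j=4 picked index 3: u0 ∈ [-7/198, 1/18)
j=5 picked index 4: u0 ∈ [-1/18, 8/99)
j=6 picked index 5: u0 ∈ [-1/33, 2/33)
j=7 picked index 6: u0 ∈ [-5/99, 17/198)
j=8 picked index 7: u0 ∈ [-5/198, 13/198)
intersection: [0, 1/33)

0 1/33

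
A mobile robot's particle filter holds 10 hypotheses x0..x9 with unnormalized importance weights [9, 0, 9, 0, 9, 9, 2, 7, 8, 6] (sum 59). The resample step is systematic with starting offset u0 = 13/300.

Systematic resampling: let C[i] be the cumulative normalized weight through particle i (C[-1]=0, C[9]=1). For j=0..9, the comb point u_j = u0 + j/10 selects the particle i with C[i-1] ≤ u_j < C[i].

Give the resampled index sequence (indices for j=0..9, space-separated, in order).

0 0 2 4 4 5 6 7 8 9

C = [9/59, 9/59, 18/59, 18/59, 27/59, 36/59, 38/59, 45/59, 53/59, 1]
j=0: u_0=13/300 ∈ [0, 9/59) → index 0
j=1: u_1=43/300 ∈ [0, 9/59) → index 0
j=2: u_2=73/300 ∈ [9/59, 18/59) → index 2
j=3: u_3=103/300 ∈ [18/59, 27/59) → index 4
j=4: u_4=133/300 ∈ [18/59, 27/59) → index 4
j=5: u_5=163/300 ∈ [27/59, 36/59) → index 5
j=6: u_6=193/300 ∈ [36/59, 38/59) → index 6
j=7: u_7=223/300 ∈ [38/59, 45/59) → index 7
j=8: u_8=253/300 ∈ [45/59, 53/59) → index 8
j=9: u_9=283/300 ∈ [53/59, 1) → index 9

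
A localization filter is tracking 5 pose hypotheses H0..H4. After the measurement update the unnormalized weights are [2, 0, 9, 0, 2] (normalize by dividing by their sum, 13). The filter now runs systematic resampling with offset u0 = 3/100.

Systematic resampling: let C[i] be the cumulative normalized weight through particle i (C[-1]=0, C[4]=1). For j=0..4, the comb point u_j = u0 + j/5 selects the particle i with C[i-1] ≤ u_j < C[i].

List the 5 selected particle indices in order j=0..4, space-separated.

C = [2/13, 2/13, 11/13, 11/13, 1]
j=0: u_0=3/100 ∈ [0, 2/13) → index 0
j=1: u_1=23/100 ∈ [2/13, 11/13) → index 2
j=2: u_2=43/100 ∈ [2/13, 11/13) → index 2
j=3: u_3=63/100 ∈ [2/13, 11/13) → index 2
j=4: u_4=83/100 ∈ [2/13, 11/13) → index 2

0 2 2 2 2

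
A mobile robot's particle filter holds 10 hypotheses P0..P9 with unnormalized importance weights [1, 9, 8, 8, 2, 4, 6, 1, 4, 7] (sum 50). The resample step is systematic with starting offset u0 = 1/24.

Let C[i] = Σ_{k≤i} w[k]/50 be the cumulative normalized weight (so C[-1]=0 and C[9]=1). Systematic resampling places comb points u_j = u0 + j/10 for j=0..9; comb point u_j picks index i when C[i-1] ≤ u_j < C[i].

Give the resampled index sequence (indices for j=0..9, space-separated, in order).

1 1 2 2 3 4 6 6 8 9

C = [1/50, 1/5, 9/25, 13/25, 14/25, 16/25, 19/25, 39/50, 43/50, 1]
j=0: u_0=1/24 ∈ [1/50, 1/5) → index 1
j=1: u_1=17/120 ∈ [1/50, 1/5) → index 1
j=2: u_2=29/120 ∈ [1/5, 9/25) → index 2
j=3: u_3=41/120 ∈ [1/5, 9/25) → index 2
j=4: u_4=53/120 ∈ [9/25, 13/25) → index 3
j=5: u_5=13/24 ∈ [13/25, 14/25) → index 4
j=6: u_6=77/120 ∈ [16/25, 19/25) → index 6
j=7: u_7=89/120 ∈ [16/25, 19/25) → index 6
j=8: u_8=101/120 ∈ [39/50, 43/50) → index 8
j=9: u_9=113/120 ∈ [43/50, 1) → index 9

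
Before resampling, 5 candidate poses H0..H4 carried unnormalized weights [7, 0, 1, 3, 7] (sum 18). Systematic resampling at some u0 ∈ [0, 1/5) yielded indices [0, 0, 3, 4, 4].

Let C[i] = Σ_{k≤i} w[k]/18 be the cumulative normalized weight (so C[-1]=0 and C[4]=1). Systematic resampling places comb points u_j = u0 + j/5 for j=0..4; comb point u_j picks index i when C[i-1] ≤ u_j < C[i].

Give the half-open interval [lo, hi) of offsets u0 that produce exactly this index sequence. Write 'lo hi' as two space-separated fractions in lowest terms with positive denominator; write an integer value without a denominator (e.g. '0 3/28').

C = [7/18, 7/18, 4/9, 11/18, 1]
j=0 picked index 0: u0 ∈ [0, 7/18)
j=1 picked index 0: u0 ∈ [-1/5, 17/90)
j=2 picked index 3: u0 ∈ [2/45, 19/90)
j=3 picked index 4: u0 ∈ [1/90, 2/5)
j=4 picked index 4: u0 ∈ [-17/90, 1/5)
intersection: [2/45, 17/90)

2/45 17/90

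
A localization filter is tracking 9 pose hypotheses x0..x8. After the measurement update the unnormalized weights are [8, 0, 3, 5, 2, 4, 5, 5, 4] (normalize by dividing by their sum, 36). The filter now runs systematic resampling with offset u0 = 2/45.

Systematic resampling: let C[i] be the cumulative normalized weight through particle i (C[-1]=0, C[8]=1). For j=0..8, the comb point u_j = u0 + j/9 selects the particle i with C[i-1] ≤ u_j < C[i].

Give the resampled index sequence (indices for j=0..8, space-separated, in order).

C = [2/9, 2/9, 11/36, 4/9, 1/2, 11/18, 3/4, 8/9, 1]
j=0: u_0=2/45 ∈ [0, 2/9) → index 0
j=1: u_1=7/45 ∈ [0, 2/9) → index 0
j=2: u_2=4/15 ∈ [2/9, 11/36) → index 2
j=3: u_3=17/45 ∈ [11/36, 4/9) → index 3
j=4: u_4=22/45 ∈ [4/9, 1/2) → index 4
j=5: u_5=3/5 ∈ [1/2, 11/18) → index 5
j=6: u_6=32/45 ∈ [11/18, 3/4) → index 6
j=7: u_7=37/45 ∈ [3/4, 8/9) → index 7
j=8: u_8=14/15 ∈ [8/9, 1) → index 8

0 0 2 3 4 5 6 7 8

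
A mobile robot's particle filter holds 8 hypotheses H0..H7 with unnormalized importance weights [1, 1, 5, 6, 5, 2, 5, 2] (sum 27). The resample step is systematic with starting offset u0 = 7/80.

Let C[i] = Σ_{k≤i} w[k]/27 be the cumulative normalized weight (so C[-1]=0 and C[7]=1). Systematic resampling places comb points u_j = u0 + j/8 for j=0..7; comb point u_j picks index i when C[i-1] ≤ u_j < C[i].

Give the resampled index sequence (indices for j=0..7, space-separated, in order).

2 2 3 3 4 5 6 7

C = [1/27, 2/27, 7/27, 13/27, 2/3, 20/27, 25/27, 1]
j=0: u_0=7/80 ∈ [2/27, 7/27) → index 2
j=1: u_1=17/80 ∈ [2/27, 7/27) → index 2
j=2: u_2=27/80 ∈ [7/27, 13/27) → index 3
j=3: u_3=37/80 ∈ [7/27, 13/27) → index 3
j=4: u_4=47/80 ∈ [13/27, 2/3) → index 4
j=5: u_5=57/80 ∈ [2/3, 20/27) → index 5
j=6: u_6=67/80 ∈ [20/27, 25/27) → index 6
j=7: u_7=77/80 ∈ [25/27, 1) → index 7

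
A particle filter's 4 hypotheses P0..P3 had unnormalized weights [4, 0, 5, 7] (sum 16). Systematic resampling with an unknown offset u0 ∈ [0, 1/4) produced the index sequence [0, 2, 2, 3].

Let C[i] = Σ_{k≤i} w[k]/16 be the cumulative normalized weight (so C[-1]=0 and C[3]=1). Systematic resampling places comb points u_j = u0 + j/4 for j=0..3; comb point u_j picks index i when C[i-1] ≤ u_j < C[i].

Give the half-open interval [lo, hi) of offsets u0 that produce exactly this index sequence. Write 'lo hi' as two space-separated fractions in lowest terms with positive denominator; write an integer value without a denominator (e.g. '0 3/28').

C = [1/4, 1/4, 9/16, 1]
j=0 picked index 0: u0 ∈ [0, 1/4)
j=1 picked index 2: u0 ∈ [0, 5/16)
j=2 picked index 2: u0 ∈ [-1/4, 1/16)
j=3 picked index 3: u0 ∈ [-3/16, 1/4)
intersection: [0, 1/16)

0 1/16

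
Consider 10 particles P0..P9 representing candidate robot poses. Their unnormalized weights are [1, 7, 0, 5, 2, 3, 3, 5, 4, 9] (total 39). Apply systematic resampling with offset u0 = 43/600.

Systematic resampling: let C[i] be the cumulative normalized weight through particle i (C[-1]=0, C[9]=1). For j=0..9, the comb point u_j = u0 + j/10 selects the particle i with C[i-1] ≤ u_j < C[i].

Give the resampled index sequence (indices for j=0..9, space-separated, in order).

1 1 3 4 6 7 8 9 9 9

C = [1/39, 8/39, 8/39, 1/3, 5/13, 6/13, 7/13, 2/3, 10/13, 1]
j=0: u_0=43/600 ∈ [1/39, 8/39) → index 1
j=1: u_1=103/600 ∈ [1/39, 8/39) → index 1
j=2: u_2=163/600 ∈ [8/39, 1/3) → index 3
j=3: u_3=223/600 ∈ [1/3, 5/13) → index 4
j=4: u_4=283/600 ∈ [6/13, 7/13) → index 6
j=5: u_5=343/600 ∈ [7/13, 2/3) → index 7
j=6: u_6=403/600 ∈ [2/3, 10/13) → index 8
j=7: u_7=463/600 ∈ [10/13, 1) → index 9
j=8: u_8=523/600 ∈ [10/13, 1) → index 9
j=9: u_9=583/600 ∈ [10/13, 1) → index 9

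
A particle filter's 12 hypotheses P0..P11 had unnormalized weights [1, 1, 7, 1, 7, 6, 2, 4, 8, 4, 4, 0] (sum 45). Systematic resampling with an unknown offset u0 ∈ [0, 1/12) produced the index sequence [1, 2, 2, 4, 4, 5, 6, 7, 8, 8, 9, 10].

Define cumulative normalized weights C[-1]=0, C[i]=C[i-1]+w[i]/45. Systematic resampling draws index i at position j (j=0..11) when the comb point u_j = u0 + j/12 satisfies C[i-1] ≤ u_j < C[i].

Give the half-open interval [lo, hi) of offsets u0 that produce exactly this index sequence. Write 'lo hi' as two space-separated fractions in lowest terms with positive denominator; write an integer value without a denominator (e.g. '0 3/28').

C = [1/45, 2/45, 1/5, 2/9, 17/45, 23/45, 5/9, 29/45, 37/45, 41/45, 1, 1]
j=0 picked index 1: u0 ∈ [1/45, 2/45)
j=1 picked index 2: u0 ∈ [-7/180, 7/60)
j=2 picked index 2: u0 ∈ [-11/90, 1/30)
j=3 picked index 4: u0 ∈ [-1/36, 23/180)
j=4 picked index 4: u0 ∈ [-1/9, 2/45)
j=5 picked index 5: u0 ∈ [-7/180, 17/180)
j=6 picked index 6: u0 ∈ [1/90, 1/18)
j=7 picked index 7: u0 ∈ [-1/36, 11/180)
j=8 picked index 8: u0 ∈ [-1/45, 7/45)
j=9 picked index 8: u0 ∈ [-19/180, 13/180)
j=10 picked index 9: u0 ∈ [-1/90, 7/90)
j=11 picked index 10: u0 ∈ [-1/180, 1/12)
intersection: [1/45, 1/30)

1/45 1/30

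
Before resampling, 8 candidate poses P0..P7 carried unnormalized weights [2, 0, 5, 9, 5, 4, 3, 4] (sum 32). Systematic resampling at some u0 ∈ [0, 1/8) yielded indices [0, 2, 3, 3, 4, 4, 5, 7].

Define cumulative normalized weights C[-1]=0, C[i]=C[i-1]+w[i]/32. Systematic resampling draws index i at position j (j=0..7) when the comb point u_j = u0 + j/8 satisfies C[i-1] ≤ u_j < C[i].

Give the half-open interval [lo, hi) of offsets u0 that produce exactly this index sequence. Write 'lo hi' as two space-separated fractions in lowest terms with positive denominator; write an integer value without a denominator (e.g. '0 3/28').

0 1/32

C = [1/16, 1/16, 7/32, 1/2, 21/32, 25/32, 7/8, 1]
j=0 picked index 0: u0 ∈ [0, 1/16)
j=1 picked index 2: u0 ∈ [-1/16, 3/32)
j=2 picked index 3: u0 ∈ [-1/32, 1/4)
j=3 picked index 3: u0 ∈ [-5/32, 1/8)
j=4 picked index 4: u0 ∈ [0, 5/32)
j=5 picked index 4: u0 ∈ [-1/8, 1/32)
j=6 picked index 5: u0 ∈ [-3/32, 1/32)
j=7 picked index 7: u0 ∈ [0, 1/8)
intersection: [0, 1/32)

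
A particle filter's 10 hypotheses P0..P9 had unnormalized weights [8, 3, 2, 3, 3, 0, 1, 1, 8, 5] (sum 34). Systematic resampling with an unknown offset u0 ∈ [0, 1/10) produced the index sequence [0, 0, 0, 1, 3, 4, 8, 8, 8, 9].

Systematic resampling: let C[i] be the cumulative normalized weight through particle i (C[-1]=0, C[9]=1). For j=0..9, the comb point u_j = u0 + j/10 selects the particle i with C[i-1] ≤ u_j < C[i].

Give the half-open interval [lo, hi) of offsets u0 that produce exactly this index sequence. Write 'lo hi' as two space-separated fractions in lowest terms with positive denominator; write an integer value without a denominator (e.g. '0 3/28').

C = [4/17, 11/34, 13/34, 8/17, 19/34, 19/34, 10/17, 21/34, 29/34, 1]
j=0 picked index 0: u0 ∈ [0, 4/17)
j=1 picked index 0: u0 ∈ [-1/10, 23/170)
j=2 picked index 0: u0 ∈ [-1/5, 3/85)
j=3 picked index 1: u0 ∈ [-11/170, 2/85)
j=4 picked index 3: u0 ∈ [-3/170, 6/85)
j=5 picked index 4: u0 ∈ [-1/34, 1/17)
j=6 picked index 8: u0 ∈ [3/170, 43/170)
j=7 picked index 8: u0 ∈ [-7/85, 13/85)
j=8 picked index 8: u0 ∈ [-31/170, 9/170)
j=9 picked index 9: u0 ∈ [-4/85, 1/10)
intersection: [3/170, 2/85)

3/170 2/85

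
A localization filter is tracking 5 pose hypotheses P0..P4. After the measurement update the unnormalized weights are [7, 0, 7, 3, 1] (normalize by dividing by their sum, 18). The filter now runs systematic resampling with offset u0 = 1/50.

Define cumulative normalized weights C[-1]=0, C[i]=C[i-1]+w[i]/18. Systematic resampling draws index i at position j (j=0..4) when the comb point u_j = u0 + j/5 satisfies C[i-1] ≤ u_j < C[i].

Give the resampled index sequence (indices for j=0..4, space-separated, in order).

0 0 2 2 3

C = [7/18, 7/18, 7/9, 17/18, 1]
j=0: u_0=1/50 ∈ [0, 7/18) → index 0
j=1: u_1=11/50 ∈ [0, 7/18) → index 0
j=2: u_2=21/50 ∈ [7/18, 7/9) → index 2
j=3: u_3=31/50 ∈ [7/18, 7/9) → index 2
j=4: u_4=41/50 ∈ [7/9, 17/18) → index 3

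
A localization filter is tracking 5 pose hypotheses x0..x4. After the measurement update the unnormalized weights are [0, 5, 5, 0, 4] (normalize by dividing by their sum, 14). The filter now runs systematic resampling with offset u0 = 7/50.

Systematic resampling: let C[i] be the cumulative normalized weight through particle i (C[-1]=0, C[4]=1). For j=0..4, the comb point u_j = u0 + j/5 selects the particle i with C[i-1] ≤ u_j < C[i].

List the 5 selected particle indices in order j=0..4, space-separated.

C = [0, 5/14, 5/7, 5/7, 1]
j=0: u_0=7/50 ∈ [0, 5/14) → index 1
j=1: u_1=17/50 ∈ [0, 5/14) → index 1
j=2: u_2=27/50 ∈ [5/14, 5/7) → index 2
j=3: u_3=37/50 ∈ [5/7, 1) → index 4
j=4: u_4=47/50 ∈ [5/7, 1) → index 4

1 1 2 4 4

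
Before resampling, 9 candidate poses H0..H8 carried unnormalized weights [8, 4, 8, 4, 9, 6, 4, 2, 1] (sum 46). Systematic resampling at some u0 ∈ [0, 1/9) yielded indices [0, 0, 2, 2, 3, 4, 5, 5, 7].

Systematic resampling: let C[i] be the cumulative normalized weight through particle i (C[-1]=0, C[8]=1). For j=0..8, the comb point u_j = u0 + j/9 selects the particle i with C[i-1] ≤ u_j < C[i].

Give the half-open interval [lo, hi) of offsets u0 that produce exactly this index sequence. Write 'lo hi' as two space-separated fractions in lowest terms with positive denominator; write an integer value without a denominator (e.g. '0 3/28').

C = [4/23, 6/23, 10/23, 12/23, 33/46, 39/46, 43/46, 45/46, 1]
j=0 picked index 0: u0 ∈ [0, 4/23)
j=1 picked index 0: u0 ∈ [-1/9, 13/207)
j=2 picked index 2: u0 ∈ [8/207, 44/207)
j=3 picked index 2: u0 ∈ [-5/69, 7/69)
j=4 picked index 3: u0 ∈ [-2/207, 16/207)
j=5 picked index 4: u0 ∈ [-7/207, 67/414)
j=6 picked index 5: u0 ∈ [7/138, 25/138)
j=7 picked index 5: u0 ∈ [-25/414, 29/414)
j=8 picked index 7: u0 ∈ [19/414, 37/414)
intersection: [7/138, 13/207)

7/138 13/207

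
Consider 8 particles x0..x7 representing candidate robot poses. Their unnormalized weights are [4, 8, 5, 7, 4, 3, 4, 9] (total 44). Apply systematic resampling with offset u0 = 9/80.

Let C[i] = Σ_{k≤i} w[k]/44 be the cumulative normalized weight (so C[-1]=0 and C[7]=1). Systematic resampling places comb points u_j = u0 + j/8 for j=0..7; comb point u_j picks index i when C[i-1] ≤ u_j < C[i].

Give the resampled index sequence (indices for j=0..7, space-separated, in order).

C = [1/11, 3/11, 17/44, 6/11, 7/11, 31/44, 35/44, 1]
j=0: u_0=9/80 ∈ [1/11, 3/11) → index 1
j=1: u_1=19/80 ∈ [1/11, 3/11) → index 1
j=2: u_2=29/80 ∈ [3/11, 17/44) → index 2
j=3: u_3=39/80 ∈ [17/44, 6/11) → index 3
j=4: u_4=49/80 ∈ [6/11, 7/11) → index 4
j=5: u_5=59/80 ∈ [31/44, 35/44) → index 6
j=6: u_6=69/80 ∈ [35/44, 1) → index 7
j=7: u_7=79/80 ∈ [35/44, 1) → index 7

1 1 2 3 4 6 7 7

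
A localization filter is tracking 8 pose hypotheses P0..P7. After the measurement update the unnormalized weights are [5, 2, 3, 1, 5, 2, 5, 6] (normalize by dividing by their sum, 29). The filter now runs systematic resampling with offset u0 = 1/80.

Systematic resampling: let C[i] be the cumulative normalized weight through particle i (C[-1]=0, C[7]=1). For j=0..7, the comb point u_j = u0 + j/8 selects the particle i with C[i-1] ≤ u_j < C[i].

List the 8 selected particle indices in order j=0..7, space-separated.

0 0 2 4 4 6 6 7

C = [5/29, 7/29, 10/29, 11/29, 16/29, 18/29, 23/29, 1]
j=0: u_0=1/80 ∈ [0, 5/29) → index 0
j=1: u_1=11/80 ∈ [0, 5/29) → index 0
j=2: u_2=21/80 ∈ [7/29, 10/29) → index 2
j=3: u_3=31/80 ∈ [11/29, 16/29) → index 4
j=4: u_4=41/80 ∈ [11/29, 16/29) → index 4
j=5: u_5=51/80 ∈ [18/29, 23/29) → index 6
j=6: u_6=61/80 ∈ [18/29, 23/29) → index 6
j=7: u_7=71/80 ∈ [23/29, 1) → index 7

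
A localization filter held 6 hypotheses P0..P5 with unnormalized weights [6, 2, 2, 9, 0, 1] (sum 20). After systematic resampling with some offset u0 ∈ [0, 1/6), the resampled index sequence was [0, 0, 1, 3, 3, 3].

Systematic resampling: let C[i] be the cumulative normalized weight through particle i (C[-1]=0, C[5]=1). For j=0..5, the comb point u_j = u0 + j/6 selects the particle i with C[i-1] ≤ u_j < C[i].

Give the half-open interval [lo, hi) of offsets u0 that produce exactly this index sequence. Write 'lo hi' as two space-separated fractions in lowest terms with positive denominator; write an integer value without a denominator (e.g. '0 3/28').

0 1/15

C = [3/10, 2/5, 1/2, 19/20, 19/20, 1]
j=0 picked index 0: u0 ∈ [0, 3/10)
j=1 picked index 0: u0 ∈ [-1/6, 2/15)
j=2 picked index 1: u0 ∈ [-1/30, 1/15)
j=3 picked index 3: u0 ∈ [0, 9/20)
j=4 picked index 3: u0 ∈ [-1/6, 17/60)
j=5 picked index 3: u0 ∈ [-1/3, 7/60)
intersection: [0, 1/15)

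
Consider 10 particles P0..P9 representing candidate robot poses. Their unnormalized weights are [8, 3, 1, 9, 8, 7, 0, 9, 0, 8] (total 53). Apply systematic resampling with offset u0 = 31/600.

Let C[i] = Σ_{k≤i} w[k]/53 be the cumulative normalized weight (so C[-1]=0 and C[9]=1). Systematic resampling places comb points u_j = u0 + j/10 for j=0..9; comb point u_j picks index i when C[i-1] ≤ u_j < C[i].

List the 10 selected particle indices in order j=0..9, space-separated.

0 1 3 3 4 5 5 7 9 9

C = [8/53, 11/53, 12/53, 21/53, 29/53, 36/53, 36/53, 45/53, 45/53, 1]
j=0: u_0=31/600 ∈ [0, 8/53) → index 0
j=1: u_1=91/600 ∈ [8/53, 11/53) → index 1
j=2: u_2=151/600 ∈ [12/53, 21/53) → index 3
j=3: u_3=211/600 ∈ [12/53, 21/53) → index 3
j=4: u_4=271/600 ∈ [21/53, 29/53) → index 4
j=5: u_5=331/600 ∈ [29/53, 36/53) → index 5
j=6: u_6=391/600 ∈ [29/53, 36/53) → index 5
j=7: u_7=451/600 ∈ [36/53, 45/53) → index 7
j=8: u_8=511/600 ∈ [45/53, 1) → index 9
j=9: u_9=571/600 ∈ [45/53, 1) → index 9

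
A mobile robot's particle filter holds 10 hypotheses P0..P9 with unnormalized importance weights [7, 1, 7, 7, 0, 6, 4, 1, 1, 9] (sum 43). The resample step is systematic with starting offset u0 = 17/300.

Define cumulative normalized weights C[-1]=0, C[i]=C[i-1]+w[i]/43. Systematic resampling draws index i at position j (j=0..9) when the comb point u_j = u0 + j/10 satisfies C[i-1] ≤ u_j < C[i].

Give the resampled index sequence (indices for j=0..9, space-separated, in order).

0 0 2 3 3 5 6 7 9 9

C = [7/43, 8/43, 15/43, 22/43, 22/43, 28/43, 32/43, 33/43, 34/43, 1]
j=0: u_0=17/300 ∈ [0, 7/43) → index 0
j=1: u_1=47/300 ∈ [0, 7/43) → index 0
j=2: u_2=77/300 ∈ [8/43, 15/43) → index 2
j=3: u_3=107/300 ∈ [15/43, 22/43) → index 3
j=4: u_4=137/300 ∈ [15/43, 22/43) → index 3
j=5: u_5=167/300 ∈ [22/43, 28/43) → index 5
j=6: u_6=197/300 ∈ [28/43, 32/43) → index 6
j=7: u_7=227/300 ∈ [32/43, 33/43) → index 7
j=8: u_8=257/300 ∈ [34/43, 1) → index 9
j=9: u_9=287/300 ∈ [34/43, 1) → index 9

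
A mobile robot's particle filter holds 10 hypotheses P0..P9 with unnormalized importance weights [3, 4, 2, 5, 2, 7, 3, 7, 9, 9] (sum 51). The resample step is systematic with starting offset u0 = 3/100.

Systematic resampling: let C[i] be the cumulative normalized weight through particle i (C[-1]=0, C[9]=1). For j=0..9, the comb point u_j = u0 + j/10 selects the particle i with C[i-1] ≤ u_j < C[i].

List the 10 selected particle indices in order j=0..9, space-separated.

C = [1/17, 7/51, 3/17, 14/51, 16/51, 23/51, 26/51, 11/17, 14/17, 1]
j=0: u_0=3/100 ∈ [0, 1/17) → index 0
j=1: u_1=13/100 ∈ [1/17, 7/51) → index 1
j=2: u_2=23/100 ∈ [3/17, 14/51) → index 3
j=3: u_3=33/100 ∈ [16/51, 23/51) → index 5
j=4: u_4=43/100 ∈ [16/51, 23/51) → index 5
j=5: u_5=53/100 ∈ [26/51, 11/17) → index 7
j=6: u_6=63/100 ∈ [26/51, 11/17) → index 7
j=7: u_7=73/100 ∈ [11/17, 14/17) → index 8
j=8: u_8=83/100 ∈ [14/17, 1) → index 9
j=9: u_9=93/100 ∈ [14/17, 1) → index 9

0 1 3 5 5 7 7 8 9 9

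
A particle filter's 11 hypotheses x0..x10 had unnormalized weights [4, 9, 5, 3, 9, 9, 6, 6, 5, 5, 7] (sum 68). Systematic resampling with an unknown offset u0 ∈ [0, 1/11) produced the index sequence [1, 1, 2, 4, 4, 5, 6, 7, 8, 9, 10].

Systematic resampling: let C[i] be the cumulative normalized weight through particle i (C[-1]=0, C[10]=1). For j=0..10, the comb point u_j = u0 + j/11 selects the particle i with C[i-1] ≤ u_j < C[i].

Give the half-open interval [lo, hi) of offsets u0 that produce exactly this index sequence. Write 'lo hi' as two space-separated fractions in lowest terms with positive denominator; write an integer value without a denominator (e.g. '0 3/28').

1/17 29/374

C = [1/17, 13/68, 9/34, 21/68, 15/34, 39/68, 45/68, 3/4, 14/17, 61/68, 1]
j=0 picked index 1: u0 ∈ [1/17, 13/68)
j=1 picked index 1: u0 ∈ [-6/187, 75/748)
j=2 picked index 2: u0 ∈ [7/748, 31/374)
j=3 picked index 4: u0 ∈ [27/748, 63/374)
j=4 picked index 4: u0 ∈ [-41/748, 29/374)
j=5 picked index 5: u0 ∈ [-5/374, 89/748)
j=6 picked index 6: u0 ∈ [21/748, 87/748)
j=7 picked index 7: u0 ∈ [19/748, 5/44)
j=8 picked index 8: u0 ∈ [1/44, 18/187)
j=9 picked index 9: u0 ∈ [1/187, 59/748)
j=10 picked index 10: u0 ∈ [-9/748, 1/11)
intersection: [1/17, 29/374)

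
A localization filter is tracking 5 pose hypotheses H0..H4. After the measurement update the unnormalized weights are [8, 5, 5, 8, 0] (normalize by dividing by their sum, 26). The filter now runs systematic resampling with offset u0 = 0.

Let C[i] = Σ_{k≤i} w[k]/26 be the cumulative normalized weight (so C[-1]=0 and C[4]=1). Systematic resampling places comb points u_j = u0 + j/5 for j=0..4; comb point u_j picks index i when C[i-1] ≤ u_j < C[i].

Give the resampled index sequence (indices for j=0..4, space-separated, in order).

C = [4/13, 1/2, 9/13, 1, 1]
j=0: u_0=0 ∈ [0, 4/13) → index 0
j=1: u_1=1/5 ∈ [0, 4/13) → index 0
j=2: u_2=2/5 ∈ [4/13, 1/2) → index 1
j=3: u_3=3/5 ∈ [1/2, 9/13) → index 2
j=4: u_4=4/5 ∈ [9/13, 1) → index 3

0 0 1 2 3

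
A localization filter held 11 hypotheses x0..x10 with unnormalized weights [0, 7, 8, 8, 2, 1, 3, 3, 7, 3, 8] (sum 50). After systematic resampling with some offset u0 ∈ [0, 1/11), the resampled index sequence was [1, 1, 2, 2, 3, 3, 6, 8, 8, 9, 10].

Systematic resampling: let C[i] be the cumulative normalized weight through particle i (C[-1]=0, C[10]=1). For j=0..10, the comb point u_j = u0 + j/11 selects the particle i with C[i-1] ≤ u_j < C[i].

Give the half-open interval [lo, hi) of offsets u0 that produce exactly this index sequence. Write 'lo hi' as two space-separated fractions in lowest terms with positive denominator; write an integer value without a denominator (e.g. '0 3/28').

1/275 3/550

C = [0, 7/50, 3/10, 23/50, 1/2, 13/25, 29/50, 16/25, 39/50, 21/25, 1]
j=0 picked index 1: u0 ∈ [0, 7/50)
j=1 picked index 1: u0 ∈ [-1/11, 27/550)
j=2 picked index 2: u0 ∈ [-23/550, 13/110)
j=3 picked index 2: u0 ∈ [-73/550, 3/110)
j=4 picked index 3: u0 ∈ [-7/110, 53/550)
j=5 picked index 3: u0 ∈ [-17/110, 3/550)
j=6 picked index 6: u0 ∈ [-7/275, 19/550)
j=7 picked index 8: u0 ∈ [1/275, 79/550)
j=8 picked index 8: u0 ∈ [-24/275, 29/550)
j=9 picked index 9: u0 ∈ [-21/550, 6/275)
j=10 picked index 10: u0 ∈ [-19/275, 1/11)
intersection: [1/275, 3/550)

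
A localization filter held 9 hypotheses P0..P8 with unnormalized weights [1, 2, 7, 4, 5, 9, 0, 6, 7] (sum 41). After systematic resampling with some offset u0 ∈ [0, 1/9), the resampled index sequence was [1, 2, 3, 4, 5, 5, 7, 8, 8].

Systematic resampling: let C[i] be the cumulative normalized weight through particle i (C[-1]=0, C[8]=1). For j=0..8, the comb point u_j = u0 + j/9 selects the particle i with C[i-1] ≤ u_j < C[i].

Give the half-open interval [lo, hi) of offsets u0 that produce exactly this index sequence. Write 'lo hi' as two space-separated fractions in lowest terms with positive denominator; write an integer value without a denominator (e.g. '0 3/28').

19/369 3/41

C = [1/41, 3/41, 10/41, 14/41, 19/41, 28/41, 28/41, 34/41, 1]
j=0 picked index 1: u0 ∈ [1/41, 3/41)
j=1 picked index 2: u0 ∈ [-14/369, 49/369)
j=2 picked index 3: u0 ∈ [8/369, 44/369)
j=3 picked index 4: u0 ∈ [1/123, 16/123)
j=4 picked index 5: u0 ∈ [7/369, 88/369)
j=5 picked index 5: u0 ∈ [-34/369, 47/369)
j=6 picked index 7: u0 ∈ [2/123, 20/123)
j=7 picked index 8: u0 ∈ [19/369, 2/9)
j=8 picked index 8: u0 ∈ [-22/369, 1/9)
intersection: [19/369, 3/41)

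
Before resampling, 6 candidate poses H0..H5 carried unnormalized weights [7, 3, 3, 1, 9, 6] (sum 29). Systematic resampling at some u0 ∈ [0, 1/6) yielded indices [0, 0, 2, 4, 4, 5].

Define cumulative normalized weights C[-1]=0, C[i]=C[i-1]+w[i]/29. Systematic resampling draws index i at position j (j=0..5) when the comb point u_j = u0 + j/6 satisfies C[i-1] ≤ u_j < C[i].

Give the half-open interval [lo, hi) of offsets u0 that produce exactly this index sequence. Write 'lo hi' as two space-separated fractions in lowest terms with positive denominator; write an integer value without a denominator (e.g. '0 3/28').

C = [7/29, 10/29, 13/29, 14/29, 23/29, 1]
j=0 picked index 0: u0 ∈ [0, 7/29)
j=1 picked index 0: u0 ∈ [-1/6, 13/174)
j=2 picked index 2: u0 ∈ [1/87, 10/87)
j=3 picked index 4: u0 ∈ [-1/58, 17/58)
j=4 picked index 4: u0 ∈ [-16/87, 11/87)
j=5 picked index 5: u0 ∈ [-7/174, 1/6)
intersection: [1/87, 13/174)

1/87 13/174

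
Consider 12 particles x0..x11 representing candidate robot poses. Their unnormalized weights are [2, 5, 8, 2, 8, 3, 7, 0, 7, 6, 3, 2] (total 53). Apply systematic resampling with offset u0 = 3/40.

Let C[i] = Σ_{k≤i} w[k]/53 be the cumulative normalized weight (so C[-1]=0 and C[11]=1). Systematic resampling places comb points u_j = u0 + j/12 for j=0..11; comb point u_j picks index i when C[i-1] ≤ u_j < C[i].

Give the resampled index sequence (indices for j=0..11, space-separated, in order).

C = [2/53, 7/53, 15/53, 17/53, 25/53, 28/53, 35/53, 35/53, 42/53, 48/53, 51/53, 1]
j=0: u_0=3/40 ∈ [2/53, 7/53) → index 1
j=1: u_1=19/120 ∈ [7/53, 15/53) → index 2
j=2: u_2=29/120 ∈ [7/53, 15/53) → index 2
j=3: u_3=13/40 ∈ [17/53, 25/53) → index 4
j=4: u_4=49/120 ∈ [17/53, 25/53) → index 4
j=5: u_5=59/120 ∈ [25/53, 28/53) → index 5
j=6: u_6=23/40 ∈ [28/53, 35/53) → index 6
j=7: u_7=79/120 ∈ [28/53, 35/53) → index 6
j=8: u_8=89/120 ∈ [35/53, 42/53) → index 8
j=9: u_9=33/40 ∈ [42/53, 48/53) → index 9
j=10: u_10=109/120 ∈ [48/53, 51/53) → index 10
j=11: u_11=119/120 ∈ [51/53, 1) → index 11

1 2 2 4 4 5 6 6 8 9 10 11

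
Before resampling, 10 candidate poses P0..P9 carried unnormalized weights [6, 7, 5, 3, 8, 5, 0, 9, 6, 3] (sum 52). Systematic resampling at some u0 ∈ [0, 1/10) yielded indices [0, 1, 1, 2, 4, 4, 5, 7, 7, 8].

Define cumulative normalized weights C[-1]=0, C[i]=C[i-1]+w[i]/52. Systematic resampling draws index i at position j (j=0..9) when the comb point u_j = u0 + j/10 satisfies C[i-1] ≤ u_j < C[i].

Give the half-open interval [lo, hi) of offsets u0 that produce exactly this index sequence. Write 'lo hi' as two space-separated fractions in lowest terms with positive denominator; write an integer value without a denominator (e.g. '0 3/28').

C = [3/26, 1/4, 9/26, 21/52, 29/52, 17/26, 17/26, 43/52, 49/52, 1]
j=0 picked index 0: u0 ∈ [0, 3/26)
j=1 picked index 1: u0 ∈ [1/65, 3/20)
j=2 picked index 1: u0 ∈ [-11/130, 1/20)
j=3 picked index 2: u0 ∈ [-1/20, 3/65)
j=4 picked index 4: u0 ∈ [1/260, 41/260)
j=5 picked index 4: u0 ∈ [-5/52, 3/52)
j=6 picked index 5: u0 ∈ [-11/260, 7/130)
j=7 picked index 7: u0 ∈ [-3/65, 33/260)
j=8 picked index 7: u0 ∈ [-19/130, 7/260)
j=9 picked index 8: u0 ∈ [-19/260, 11/260)
intersection: [1/65, 7/260)

1/65 7/260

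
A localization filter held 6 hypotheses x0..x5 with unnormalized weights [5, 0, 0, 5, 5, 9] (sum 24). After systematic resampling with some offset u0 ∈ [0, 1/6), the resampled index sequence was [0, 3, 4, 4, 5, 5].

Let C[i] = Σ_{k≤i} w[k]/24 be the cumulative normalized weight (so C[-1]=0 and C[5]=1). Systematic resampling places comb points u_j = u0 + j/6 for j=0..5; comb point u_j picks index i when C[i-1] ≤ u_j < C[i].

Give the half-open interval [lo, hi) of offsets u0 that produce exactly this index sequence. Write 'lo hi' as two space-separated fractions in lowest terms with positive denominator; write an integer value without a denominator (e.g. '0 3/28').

1/12 1/8

C = [5/24, 5/24, 5/24, 5/12, 5/8, 1]
j=0 picked index 0: u0 ∈ [0, 5/24)
j=1 picked index 3: u0 ∈ [1/24, 1/4)
j=2 picked index 4: u0 ∈ [1/12, 7/24)
j=3 picked index 4: u0 ∈ [-1/12, 1/8)
j=4 picked index 5: u0 ∈ [-1/24, 1/3)
j=5 picked index 5: u0 ∈ [-5/24, 1/6)
intersection: [1/12, 1/8)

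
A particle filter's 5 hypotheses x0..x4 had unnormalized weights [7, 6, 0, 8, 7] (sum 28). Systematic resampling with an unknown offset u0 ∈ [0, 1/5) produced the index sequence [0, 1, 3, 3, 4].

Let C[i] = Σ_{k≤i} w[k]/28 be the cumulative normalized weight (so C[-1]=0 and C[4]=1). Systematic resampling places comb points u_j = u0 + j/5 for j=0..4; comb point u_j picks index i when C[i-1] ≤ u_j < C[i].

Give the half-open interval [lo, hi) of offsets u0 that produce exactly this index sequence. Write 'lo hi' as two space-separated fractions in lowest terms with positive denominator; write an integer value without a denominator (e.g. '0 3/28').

C = [1/4, 13/28, 13/28, 3/4, 1]
j=0 picked index 0: u0 ∈ [0, 1/4)
j=1 picked index 1: u0 ∈ [1/20, 37/140)
j=2 picked index 3: u0 ∈ [9/140, 7/20)
j=3 picked index 3: u0 ∈ [-19/140, 3/20)
j=4 picked index 4: u0 ∈ [-1/20, 1/5)
intersection: [9/140, 3/20)

9/140 3/20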